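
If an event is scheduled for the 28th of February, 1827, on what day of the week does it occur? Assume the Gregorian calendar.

Wednesday

Doomsday rule: the anchor day for the 1800s is Friday. For year 27: 27÷12 = 2 r 3, and 3÷4 = 0, so 2+3+0 = 5.
Friday + 5 ≡ Wednesday — that's 1827's doomsday.
In February the doomsday date is Feb 28 (1827 is not a leap year).
Feb 28 is the doomsday itself: Wednesday.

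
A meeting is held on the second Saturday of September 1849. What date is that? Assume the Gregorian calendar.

September 1, 1849 is a Saturday.
The first Saturday is therefore September 1 (same day).
The second Saturday is 1 + 1×7 = September 8.

September 8, 1849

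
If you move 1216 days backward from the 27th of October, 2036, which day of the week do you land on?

First find the weekday of Oct 27, 2036. Doomsday rule: the anchor day for the 2000s is Tuesday. For year 36: 36÷12 = 3 r 0, and 0÷4 = 0, so 3+0+0 = 3.
Tuesday + 3 ≡ Friday — that's 2036's doomsday.
In October the doomsday date is Oct 10.
Oct 27 is 17 days after Oct 10; 17 mod 7 = 3, so Friday + 3 = Monday.
1216 mod 7 = 5, so 1216 days before a Monday is Monday − 5 = Wednesday.

Wednesday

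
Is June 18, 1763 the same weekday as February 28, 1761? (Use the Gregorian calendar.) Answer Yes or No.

Yes

From Feb 28, 1761 to Jun 18, 1763 is 840 days.
840 mod 7 = 0, so they are the same weekday.
(Feb 28, 1761 is a Saturday; Jun 18, 1763 is a Saturday.)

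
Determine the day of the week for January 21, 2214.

Doomsday rule: the anchor day for the 2200s is Friday. For year 14: 14÷12 = 1 r 2, and 2÷4 = 0, so 1+2+0 = 3.
Friday + 3 ≡ Monday — that's 2214's doomsday.
In January the doomsday date is Jan 3 (2214 is not a leap year).
Jan 21 is 18 days after Jan 3; 18 mod 7 = 4, so Monday + 4 = Friday.

Friday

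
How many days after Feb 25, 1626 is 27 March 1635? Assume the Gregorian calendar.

Feb 25, 1626 → Feb 25, 1627: 365 days.
Feb 25, 1627 → Feb 25, 1628: 365 days.
Feb 25, 1628 → Feb 25, 1629: 366 days (Feb 29, 1628 is in that span).
Feb 25, 1629 → Feb 25, 1630: 365 days.
Feb 25, 1630 → Feb 25, 1631: 365 days.
Feb 25, 1631 → Feb 25, 1632: 365 days.
Feb 25, 1632 → Feb 25, 1633: 366 days (Feb 29, 1632 is in that span).
Feb 25, 1633 → Feb 25, 1634: 365 days.
Feb 25, 1634 → Mar 25, 1634: 28 days (February has 28).
Mar 25, 1634 → Apr 25, 1634: 31 days (March has 31).
Apr 25, 1634 → May 25, 1634: 30 days (April has 30).
May 25, 1634 → Jun 25, 1634: 31 days (May has 31).
Jun 25, 1634 → Jul 25, 1634: 30 days (June has 30).
Jul 25, 1634 → Aug 25, 1634: 31 days (July has 31).
Aug 25, 1634 → Sep 25, 1634: 31 days (August has 31).
Sep 25, 1634 → Oct 25, 1634: 30 days (September has 30).
Oct 25, 1634 → Nov 25, 1634: 31 days (October has 31).
Nov 25, 1634 → Dec 25, 1634: 30 days (November has 30).
Dec 25, 1634 → Jan 25, 1635: 31 days (December has 31).
Jan 25, 1635 → Feb 25, 1635: 31 days (January has 31).
Feb 25, 1635 → Mar 25, 1635: 28 days (February has 28).
Mar 25, 1635 → Mar 27, 1635: 2 days.
Total: 3317 days.

3317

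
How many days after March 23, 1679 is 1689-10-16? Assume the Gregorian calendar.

Mar 23, 1679 → Mar 23, 1680: 366 days (Feb 29, 1680 is in that span).
Mar 23, 1680 → Mar 23, 1681: 365 days.
Mar 23, 1681 → Mar 23, 1682: 365 days.
Mar 23, 1682 → Mar 23, 1683: 365 days.
Mar 23, 1683 → Mar 23, 1684: 366 days (Feb 29, 1684 is in that span).
Mar 23, 1684 → Mar 23, 1685: 365 days.
Mar 23, 1685 → Mar 23, 1686: 365 days.
Mar 23, 1686 → Mar 23, 1687: 365 days.
Mar 23, 1687 → Mar 23, 1688: 366 days (Feb 29, 1688 is in that span).
Mar 23, 1688 → Mar 23, 1689: 365 days.
Mar 23, 1689 → Apr 23, 1689: 31 days (March has 31).
Apr 23, 1689 → May 23, 1689: 30 days (April has 30).
May 23, 1689 → Jun 23, 1689: 31 days (May has 31).
Jun 23, 1689 → Jul 23, 1689: 30 days (June has 30).
Jul 23, 1689 → Aug 23, 1689: 31 days (July has 31).
Aug 23, 1689 → Sep 23, 1689: 31 days (August has 31).
Sep 23, 1689 → Oct 16, 1689: 23 days.
Total: 3860 days.

3860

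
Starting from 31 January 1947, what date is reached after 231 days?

September 19, 1947

Jan has 31 days: +1 → Feb 1, 1947 (230 left).
Feb has 28 days: +28 → Mar 1, 1947 (202 left).
Mar has 31 days: +31 → Apr 1, 1947 (171 left).
Apr has 30 days: +30 → May 1, 1947 (141 left).
May has 31 days: +31 → Jun 1, 1947 (110 left).
Jun has 30 days: +30 → Jul 1, 1947 (80 left).
Jul has 31 days: +31 → Aug 1, 1947 (49 left).
Aug has 31 days: +31 → Sep 1, 1947 (18 left).
+18 → Sep 19, 1947.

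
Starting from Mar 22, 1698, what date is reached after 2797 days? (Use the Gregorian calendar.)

November 18, 1705

+365 (one year) → Mar 22, 1699 (2432 left).
+365 (one year) → Mar 22, 1700 (2067 left).
+365 (one year) → Mar 22, 1701 (1702 left).
+365 (one year) → Mar 22, 1702 (1337 left).
+365 (one year) → Mar 22, 1703 (972 left).
+366 (one year; includes Feb 29, 1704) → Mar 22, 1704 (606 left).
+365 (one year) → Mar 22, 1705 (241 left).
Mar has 31 days: +10 → Apr 1, 1705 (231 left).
Apr has 30 days: +30 → May 1, 1705 (201 left).
May has 31 days: +31 → Jun 1, 1705 (170 left).
Jun has 30 days: +30 → Jul 1, 1705 (140 left).
Jul has 31 days: +31 → Aug 1, 1705 (109 left).
Aug has 31 days: +31 → Sep 1, 1705 (78 left).
Sep has 30 days: +30 → Oct 1, 1705 (48 left).
Oct has 31 days: +31 → Nov 1, 1705 (17 left).
+17 → Nov 18, 1705.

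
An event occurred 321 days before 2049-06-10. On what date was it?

−10 → May 31, 2049 (end of May, 31 days; 311 left).
−31 → Apr 30, 2049 (end of Apr, 30 days; 280 left).
−30 → Mar 31, 2049 (end of Mar, 31 days; 250 left).
−31 → Feb 28, 2049 (end of Feb, 28 days; 219 left).
−28 → Jan 31, 2049 (end of Jan, 31 days; 191 left).
−31 → Dec 31, 2048 (end of Dec, 31 days; 160 left).
−31 → Nov 30, 2048 (end of Nov, 30 days; 129 left).
−30 → Oct 31, 2048 (end of Oct, 31 days; 99 left).
−31 → Sep 30, 2048 (end of Sep, 30 days; 68 left).
−30 → Aug 31, 2048 (end of Aug, 31 days; 38 left).
−31 → Jul 31, 2048 (end of Jul, 31 days; 7 left).
−7 → Jul 24, 2048.

July 24, 2048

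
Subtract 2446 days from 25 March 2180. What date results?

July 14, 2173

−366 (one year; includes Feb 29, 2180) → Mar 25, 2179 (2080 left).
−365 (one year) → Mar 25, 2178 (1715 left).
−365 (one year) → Mar 25, 2177 (1350 left).
−365 (one year) → Mar 25, 2176 (985 left).
−366 (one year; includes Feb 29, 2176) → Mar 25, 2175 (619 left).
−365 (one year) → Mar 25, 2174 (254 left).
−25 → Feb 28, 2174 (end of Feb, 28 days; 229 left).
−28 → Jan 31, 2174 (end of Jan, 31 days; 201 left).
−31 → Dec 31, 2173 (end of Dec, 31 days; 170 left).
−31 → Nov 30, 2173 (end of Nov, 30 days; 139 left).
−30 → Oct 31, 2173 (end of Oct, 31 days; 109 left).
−31 → Sep 30, 2173 (end of Sep, 30 days; 78 left).
−30 → Aug 31, 2173 (end of Aug, 31 days; 48 left).
−31 → Jul 31, 2173 (end of Jul, 31 days; 17 left).
−17 → Jul 14, 2173.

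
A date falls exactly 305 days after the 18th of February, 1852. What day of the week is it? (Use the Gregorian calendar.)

Sunday

Feb 18, 1852 is a Wednesday.
305 mod 7 = 4, so 305 days after a Wednesday is Wednesday + 4 = Sunday.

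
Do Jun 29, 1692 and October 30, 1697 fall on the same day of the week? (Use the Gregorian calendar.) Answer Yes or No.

No

From Jun 29, 1692 to Oct 30, 1697 is 1949 days.
1949 mod 7 = 3, so they are different weekdays.
(Jun 29, 1692 is a Sunday; Oct 30, 1697 is a Wednesday.)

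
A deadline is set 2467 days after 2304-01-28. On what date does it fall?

October 30, 2310

+366 (one year; includes Feb 29, 2304) → Jan 28, 2305 (2101 left).
+365 (one year) → Jan 28, 2306 (1736 left).
+365 (one year) → Jan 28, 2307 (1371 left).
+365 (one year) → Jan 28, 2308 (1006 left).
+366 (one year; includes Feb 29, 2308) → Jan 28, 2309 (640 left).
+365 (one year) → Jan 28, 2310 (275 left).
Jan has 31 days: +4 → Feb 1, 2310 (271 left).
Feb has 28 days: +28 → Mar 1, 2310 (243 left).
Mar has 31 days: +31 → Apr 1, 2310 (212 left).
Apr has 30 days: +30 → May 1, 2310 (182 left).
May has 31 days: +31 → Jun 1, 2310 (151 left).
Jun has 30 days: +30 → Jul 1, 2310 (121 left).
Jul has 31 days: +31 → Aug 1, 2310 (90 left).
Aug has 31 days: +31 → Sep 1, 2310 (59 left).
Sep has 30 days: +30 → Oct 1, 2310 (29 left).
+29 → Oct 30, 2310.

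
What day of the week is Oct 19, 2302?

Doomsday rule: the anchor day for the 2300s is Wednesday. For year 02: 2÷12 = 0 r 2, and 2÷4 = 0, so 0+2+0 = 2.
Wednesday + 2 ≡ Friday — that's 2302's doomsday.
In October the doomsday date is Oct 10.
Oct 19 is 9 days after Oct 10; 9 mod 7 = 2, so Friday + 2 = Sunday.

Sunday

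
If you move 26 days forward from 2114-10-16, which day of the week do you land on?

Sunday

Oct 16, 2114 is a Tuesday.
26 mod 7 = 5, so 26 days after a Tuesday is Tuesday + 5 = Sunday.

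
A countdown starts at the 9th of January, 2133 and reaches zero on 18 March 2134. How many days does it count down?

433

Jan 9, 2133 → Jan 9, 2134: 365 days.
Jan 9, 2134 → Feb 9, 2134: 31 days (January has 31).
Feb 9, 2134 → Mar 9, 2134: 28 days (February has 28).
Mar 9, 2134 → Mar 18, 2134: 9 days.
Total: 433 days.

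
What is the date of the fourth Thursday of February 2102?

February 1, 2102 is a Wednesday.
The first Thursday is therefore February 2 (1 days later).
The fourth Thursday is 2 + 3×7 = February 23.

February 23, 2102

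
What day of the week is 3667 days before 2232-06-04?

Jun 4, 2232 is a Monday.
3667 mod 7 = 6, so 3667 days before a Monday is Monday − 6 = Tuesday.

Tuesday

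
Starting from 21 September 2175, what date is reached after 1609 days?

February 16, 2180

+366 (one year; includes Feb 29, 2176) → Sep 21, 2176 (1243 left).
+365 (one year) → Sep 21, 2177 (878 left).
+365 (one year) → Sep 21, 2178 (513 left).
+365 (one year) → Sep 21, 2179 (148 left).
Sep has 30 days: +10 → Oct 1, 2179 (138 left).
Oct has 31 days: +31 → Nov 1, 2179 (107 left).
Nov has 30 days: +30 → Dec 1, 2179 (77 left).
Dec has 31 days: +31 → Jan 1, 2180 (46 left).
Jan has 31 days: +31 → Feb 1, 2180 (15 left).
+15 → Feb 16, 2180.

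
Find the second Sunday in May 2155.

May 11, 2155

May 1, 2155 is a Thursday.
The first Sunday is therefore May 4 (3 days later).
The second Sunday is 4 + 1×7 = May 11.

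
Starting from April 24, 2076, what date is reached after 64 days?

June 27, 2076

Apr has 30 days: +7 → May 1, 2076 (57 left).
May has 31 days: +31 → Jun 1, 2076 (26 left).
+26 → Jun 27, 2076.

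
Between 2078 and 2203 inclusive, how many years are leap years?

Multiples of 4 in [2078,2203]: 31.
Of those, multiples of 100: 2 (not leap unless ÷400).
Multiples of 400: 0.
Leap years = 31 − 2 + 0 = 29.

29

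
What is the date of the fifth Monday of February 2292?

February 1, 2292 is a Monday.
The first Monday is therefore February 1 (same day).
The fifth Monday is 1 + 4×7 = February 29.

February 29, 2292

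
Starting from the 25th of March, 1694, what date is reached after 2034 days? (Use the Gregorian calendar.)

October 19, 1699

+365 (one year) → Mar 25, 1695 (1669 left).
+366 (one year; includes Feb 29, 1696) → Mar 25, 1696 (1303 left).
+365 (one year) → Mar 25, 1697 (938 left).
+365 (one year) → Mar 25, 1698 (573 left).
+365 (one year) → Mar 25, 1699 (208 left).
Mar has 31 days: +7 → Apr 1, 1699 (201 left).
Apr has 30 days: +30 → May 1, 1699 (171 left).
May has 31 days: +31 → Jun 1, 1699 (140 left).
Jun has 30 days: +30 → Jul 1, 1699 (110 left).
Jul has 31 days: +31 → Aug 1, 1699 (79 left).
Aug has 31 days: +31 → Sep 1, 1699 (48 left).
Sep has 30 days: +30 → Oct 1, 1699 (18 left).
+18 → Oct 19, 1699.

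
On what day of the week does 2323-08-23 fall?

Thursday

Doomsday rule: the anchor day for the 2300s is Wednesday. For year 23: 23÷12 = 1 r 11, and 11÷4 = 2, so 1+11+2 = 14.
Wednesday + 14 ≡ Wednesday — that's 2323's doomsday.
In August the doomsday date is Aug 8.
Aug 23 is 15 days after Aug 8; 15 mod 7 = 1, so Wednesday + 1 = Thursday.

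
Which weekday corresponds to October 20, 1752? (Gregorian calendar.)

Doomsday rule: the anchor day for the 1700s is Sunday. For year 52: 52÷12 = 4 r 4, and 4÷4 = 1, so 4+4+1 = 9.
Sunday + 9 ≡ Tuesday — that's 1752's doomsday.
In October the doomsday date is Oct 10.
Oct 20 is 10 days after Oct 10; 10 mod 7 = 3, so Tuesday + 3 = Friday.

Friday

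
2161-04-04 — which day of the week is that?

Doomsday rule: the anchor day for the 2100s is Sunday. For year 61: 61÷12 = 5 r 1, and 1÷4 = 0, so 5+1+0 = 6.
Sunday + 6 ≡ Saturday — that's 2161's doomsday.
In April the doomsday date is Apr 4.
Apr 4 is the doomsday itself: Saturday.

Saturday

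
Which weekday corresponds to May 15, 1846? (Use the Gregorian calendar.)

Doomsday rule: the anchor day for the 1800s is Friday. For year 46: 46÷12 = 3 r 10, and 10÷4 = 2, so 3+10+2 = 15.
Friday + 15 ≡ Saturday — that's 1846's doomsday.
In May the doomsday date is May 9.
May 15 is 6 days after May 9; 6 mod 7 = 6, so Saturday + 6 = Friday.

Friday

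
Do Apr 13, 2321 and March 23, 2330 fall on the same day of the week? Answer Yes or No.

No

From Apr 13, 2321 to Mar 23, 2330 is 3266 days.
3266 mod 7 = 4, so they are different weekdays.
(Apr 13, 2321 is a Wednesday; Mar 23, 2330 is a Sunday.)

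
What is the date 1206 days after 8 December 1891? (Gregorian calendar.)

+366 (one year; includes Feb 29, 1892) → Dec 8, 1892 (840 left).
+365 (one year) → Dec 8, 1893 (475 left).
+365 (one year) → Dec 8, 1894 (110 left).
Dec has 31 days: +24 → Jan 1, 1895 (86 left).
Jan has 31 days: +31 → Feb 1, 1895 (55 left).
Feb has 28 days: +28 → Mar 1, 1895 (27 left).
+27 → Mar 28, 1895.

March 28, 1895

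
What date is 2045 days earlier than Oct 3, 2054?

February 26, 2049

−365 (one year) → Oct 3, 2053 (1680 left).
−365 (one year) → Oct 3, 2052 (1315 left).
−366 (one year; includes Feb 29, 2052) → Oct 3, 2051 (949 left).
−365 (one year) → Oct 3, 2050 (584 left).
−365 (one year) → Oct 3, 2049 (219 left).
−3 → Sep 30, 2049 (end of Sep, 30 days; 216 left).
−30 → Aug 31, 2049 (end of Aug, 31 days; 186 left).
−31 → Jul 31, 2049 (end of Jul, 31 days; 155 left).
−31 → Jun 30, 2049 (end of Jun, 30 days; 124 left).
−30 → May 31, 2049 (end of May, 31 days; 94 left).
−31 → Apr 30, 2049 (end of Apr, 30 days; 63 left).
−30 → Mar 31, 2049 (end of Mar, 31 days; 33 left).
−31 → Feb 28, 2049 (end of Feb, 28 days; 2 left).
−2 → Feb 26, 2049.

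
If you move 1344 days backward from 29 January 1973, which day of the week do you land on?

First find the weekday of Jan 29, 1973. Doomsday rule: the anchor day for the 1900s is Wednesday. For year 73: 73÷12 = 6 r 1, and 1÷4 = 0, so 6+1+0 = 7.
Wednesday + 7 ≡ Wednesday — that's 1973's doomsday.
In January the doomsday date is Jan 3 (1973 is not a leap year).
Jan 29 is 26 days after Jan 3; 26 mod 7 = 5, so Wednesday + 5 = Monday.
1344 mod 7 = 0, so 1344 days before a Monday is Monday − 0 = Monday.

Monday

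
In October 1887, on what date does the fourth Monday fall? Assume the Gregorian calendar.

October 24, 1887

October 1, 1887 is a Saturday.
The first Monday is therefore October 3 (2 days later).
The fourth Monday is 3 + 3×7 = October 24.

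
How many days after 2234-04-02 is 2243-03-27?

3281

Apr 2, 2234 → Apr 2, 2235: 365 days.
Apr 2, 2235 → Apr 2, 2236: 366 days (Feb 29, 2236 is in that span).
Apr 2, 2236 → Apr 2, 2237: 365 days.
Apr 2, 2237 → Apr 2, 2238: 365 days.
Apr 2, 2238 → Apr 2, 2239: 365 days.
Apr 2, 2239 → Apr 2, 2240: 366 days (Feb 29, 2240 is in that span).
Apr 2, 2240 → Apr 2, 2241: 365 days.
Apr 2, 2241 → Apr 2, 2242: 365 days.
Apr 2, 2242 → May 2, 2242: 30 days (April has 30).
May 2, 2242 → Jun 2, 2242: 31 days (May has 31).
Jun 2, 2242 → Jul 2, 2242: 30 days (June has 30).
Jul 2, 2242 → Aug 2, 2242: 31 days (July has 31).
Aug 2, 2242 → Sep 2, 2242: 31 days (August has 31).
Sep 2, 2242 → Oct 2, 2242: 30 days (September has 30).
Oct 2, 2242 → Nov 2, 2242: 31 days (October has 31).
Nov 2, 2242 → Dec 2, 2242: 30 days (November has 30).
Dec 2, 2242 → Jan 2, 2243: 31 days (December has 31).
Jan 2, 2243 → Feb 2, 2243: 31 days (January has 31).
Feb 2, 2243 → Mar 2, 2243: 28 days (February has 28).
Mar 2, 2243 → Mar 27, 2243: 25 days.
Total: 3281 days.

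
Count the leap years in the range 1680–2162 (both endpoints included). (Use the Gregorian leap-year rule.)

117

Multiples of 4 in [1680,2162]: 121.
Of those, multiples of 100: 5 (not leap unless ÷400).
Multiples of 400: 1.
Leap years = 121 − 5 + 1 = 117.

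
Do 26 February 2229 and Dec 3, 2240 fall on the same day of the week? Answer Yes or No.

Yes

From Feb 26, 2229 to Dec 3, 2240 is 4298 days.
4298 mod 7 = 0, so they are the same weekday.
(Feb 26, 2229 is a Thursday; Dec 3, 2240 is a Thursday.)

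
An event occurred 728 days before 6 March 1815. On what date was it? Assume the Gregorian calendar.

March 8, 1813

−365 (one year) → Mar 6, 1814 (363 left).
−6 → Feb 28, 1814 (end of Feb, 28 days; 357 left).
−28 → Jan 31, 1814 (end of Jan, 31 days; 329 left).
−31 → Dec 31, 1813 (end of Dec, 31 days; 298 left).
−31 → Nov 30, 1813 (end of Nov, 30 days; 267 left).
−30 → Oct 31, 1813 (end of Oct, 31 days; 237 left).
−31 → Sep 30, 1813 (end of Sep, 30 days; 206 left).
−30 → Aug 31, 1813 (end of Aug, 31 days; 176 left).
−31 → Jul 31, 1813 (end of Jul, 31 days; 145 left).
−31 → Jun 30, 1813 (end of Jun, 30 days; 114 left).
−30 → May 31, 1813 (end of May, 31 days; 84 left).
−31 → Apr 30, 1813 (end of Apr, 30 days; 53 left).
−30 → Mar 31, 1813 (end of Mar, 31 days; 23 left).
−23 → Mar 8, 1813.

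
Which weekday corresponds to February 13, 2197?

Doomsday rule: the anchor day for the 2100s is Sunday. For year 97: 97÷12 = 8 r 1, and 1÷4 = 0, so 8+1+0 = 9.
Sunday + 9 ≡ Tuesday — that's 2197's doomsday.
In February the doomsday date is Feb 28 (2197 is not a leap year).
Feb 13 is 15 days before Feb 28; 15 mod 7 = 1, so Tuesday − 1 = Monday.

Monday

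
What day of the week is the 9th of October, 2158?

Doomsday rule: the anchor day for the 2100s is Sunday. For year 58: 58÷12 = 4 r 10, and 10÷4 = 2, so 4+10+2 = 16.
Sunday + 16 ≡ Tuesday — that's 2158's doomsday.
In October the doomsday date is Oct 10.
Oct 9 is 1 day before Oct 10; 1 mod 7 = 1, so Tuesday − 1 = Monday.

Monday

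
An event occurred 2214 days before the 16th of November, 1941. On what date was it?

−365 (one year) → Nov 16, 1940 (1849 left).
−366 (one year; includes Feb 29, 1940) → Nov 16, 1939 (1483 left).
−365 (one year) → Nov 16, 1938 (1118 left).
−365 (one year) → Nov 16, 1937 (753 left).
−365 (one year) → Nov 16, 1936 (388 left).
−16 → Oct 31, 1936 (end of Oct, 31 days; 372 left).
−31 → Sep 30, 1936 (end of Sep, 30 days; 341 left).
−30 → Aug 31, 1936 (end of Aug, 31 days; 311 left).
−31 → Jul 31, 1936 (end of Jul, 31 days; 280 left).
−31 → Jun 30, 1936 (end of Jun, 30 days; 249 left).
−30 → May 31, 1936 (end of May, 31 days; 219 left).
−31 → Apr 30, 1936 (end of Apr, 30 days; 188 left).
−30 → Mar 31, 1936 (end of Mar, 31 days; 158 left).
−31 → Feb 29, 1936 (end of Feb, 29 days; 127 left).
−29 → Jan 31, 1936 (end of Jan, 31 days; 98 left).
−31 → Dec 31, 1935 (end of Dec, 31 days; 67 left).
−31 → Nov 30, 1935 (end of Nov, 30 days; 36 left).
−30 → Oct 31, 1935 (end of Oct, 31 days; 6 left).
−6 → Oct 25, 1935.

October 25, 1935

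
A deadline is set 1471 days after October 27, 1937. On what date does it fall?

November 6, 1941

+365 (one year) → Oct 27, 1938 (1106 left).
+365 (one year) → Oct 27, 1939 (741 left).
+366 (one year; includes Feb 29, 1940) → Oct 27, 1940 (375 left).
Oct has 31 days: +5 → Nov 1, 1940 (370 left).
Nov has 30 days: +30 → Dec 1, 1940 (340 left).
Dec has 31 days: +31 → Jan 1, 1941 (309 left).
Jan has 31 days: +31 → Feb 1, 1941 (278 left).
Feb has 28 days: +28 → Mar 1, 1941 (250 left).
Mar has 31 days: +31 → Apr 1, 1941 (219 left).
Apr has 30 days: +30 → May 1, 1941 (189 left).
May has 31 days: +31 → Jun 1, 1941 (158 left).
Jun has 30 days: +30 → Jul 1, 1941 (128 left).
Jul has 31 days: +31 → Aug 1, 1941 (97 left).
Aug has 31 days: +31 → Sep 1, 1941 (66 left).
Sep has 30 days: +30 → Oct 1, 1941 (36 left).
Oct has 31 days: +31 → Nov 1, 1941 (5 left).
+5 → Nov 6, 1941.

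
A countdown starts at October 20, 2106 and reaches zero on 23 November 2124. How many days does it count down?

Oct 20, 2106 → Oct 20, 2107: 365 days.
Oct 20, 2107 → Oct 20, 2108: 366 days (Feb 29, 2108 is in that span).
Oct 20, 2108 → Oct 20, 2109: 365 days.
Oct 20, 2109 → Oct 20, 2110: 365 days.
Oct 20, 2110 → Oct 20, 2111: 365 days.
Oct 20, 2111 → Oct 20, 2112: 366 days (Feb 29, 2112 is in that span).
Oct 20, 2112 → Oct 20, 2113: 365 days.
Oct 20, 2113 → Oct 20, 2114: 365 days.
Oct 20, 2114 → Oct 20, 2115: 365 days.
Oct 20, 2115 → Oct 20, 2116: 366 days (Feb 29, 2116 is in that span).
Oct 20, 2116 → Oct 20, 2117: 365 days.
Oct 20, 2117 → Oct 20, 2118: 365 days.
Oct 20, 2118 → Oct 20, 2119: 365 days.
Oct 20, 2119 → Oct 20, 2120: 366 days (Feb 29, 2120 is in that span).
Oct 20, 2120 → Oct 20, 2121: 365 days.
Oct 20, 2121 → Oct 20, 2122: 365 days.
Oct 20, 2122 → Oct 20, 2123: 365 days.
Oct 20, 2123 → Nov 20, 2123: 31 days (October has 31).
Nov 20, 2123 → Dec 20, 2123: 30 days (November has 30).
Dec 20, 2123 → Jan 20, 2124: 31 days (December has 31).
Jan 20, 2124 → Feb 20, 2124: 31 days (January has 31).
Feb 20, 2124 → Mar 20, 2124: 29 days (February has 29).
Mar 20, 2124 → Apr 20, 2124: 31 days (March has 31).
Apr 20, 2124 → May 20, 2124: 30 days (April has 30).
May 20, 2124 → Jun 20, 2124: 31 days (May has 31).
Jun 20, 2124 → Jul 20, 2124: 30 days (June has 30).
Jul 20, 2124 → Aug 20, 2124: 31 days (July has 31).
Aug 20, 2124 → Sep 20, 2124: 31 days (August has 31).
Sep 20, 2124 → Oct 20, 2124: 30 days (September has 30).
Oct 20, 2124 → Nov 20, 2124: 31 days (October has 31).
Nov 20, 2124 → Nov 23, 2124: 3 days.
Total: 6609 days.

6609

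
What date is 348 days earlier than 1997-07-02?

−2 → Jun 30, 1997 (end of Jun, 30 days; 346 left).
−30 → May 31, 1997 (end of May, 31 days; 316 left).
−31 → Apr 30, 1997 (end of Apr, 30 days; 285 left).
−30 → Mar 31, 1997 (end of Mar, 31 days; 255 left).
−31 → Feb 28, 1997 (end of Feb, 28 days; 224 left).
−28 → Jan 31, 1997 (end of Jan, 31 days; 196 left).
−31 → Dec 31, 1996 (end of Dec, 31 days; 165 left).
−31 → Nov 30, 1996 (end of Nov, 30 days; 134 left).
−30 → Oct 31, 1996 (end of Oct, 31 days; 104 left).
−31 → Sep 30, 1996 (end of Sep, 30 days; 73 left).
−30 → Aug 31, 1996 (end of Aug, 31 days; 43 left).
−31 → Jul 31, 1996 (end of Jul, 31 days; 12 left).
−12 → Jul 19, 1996.

July 19, 1996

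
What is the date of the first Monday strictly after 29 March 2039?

Mar 29, 2039 is a Tuesday.
From Tuesday to the next Monday is 6 days.
Mar 29, 2039 + 6 = Apr 4, 2039.

April 4, 2039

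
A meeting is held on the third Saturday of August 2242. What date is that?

August 20, 2242

August 1, 2242 is a Monday.
The first Saturday is therefore August 6 (5 days later).
The third Saturday is 6 + 2×7 = August 20.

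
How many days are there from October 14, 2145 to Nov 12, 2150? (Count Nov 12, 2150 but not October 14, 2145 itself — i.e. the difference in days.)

1855

Oct 14, 2145 → Oct 14, 2146: 365 days.
Oct 14, 2146 → Oct 14, 2147: 365 days.
Oct 14, 2147 → Oct 14, 2148: 366 days (Feb 29, 2148 is in that span).
Oct 14, 2148 → Oct 14, 2149: 365 days.
Oct 14, 2149 → Nov 14, 2149: 31 days (October has 31).
Nov 14, 2149 → Dec 14, 2149: 30 days (November has 30).
Dec 14, 2149 → Jan 14, 2150: 31 days (December has 31).
Jan 14, 2150 → Feb 14, 2150: 31 days (January has 31).
Feb 14, 2150 → Mar 14, 2150: 28 days (February has 28).
Mar 14, 2150 → Apr 14, 2150: 31 days (March has 31).
Apr 14, 2150 → May 14, 2150: 30 days (April has 30).
May 14, 2150 → Jun 14, 2150: 31 days (May has 31).
Jun 14, 2150 → Jul 14, 2150: 30 days (June has 30).
Jul 14, 2150 → Aug 14, 2150: 31 days (July has 31).
Aug 14, 2150 → Sep 14, 2150: 31 days (August has 31).
Sep 14, 2150 → Oct 14, 2150: 30 days (September has 30).
Oct 14, 2150 → Nov 12, 2150: 29 days.
Total: 1855 days.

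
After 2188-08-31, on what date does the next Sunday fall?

September 7, 2188

Aug 31, 2188 is a Sunday.
From Sunday to the next Sunday is 7 days.
Aug 31, 2188 + 7 = Sep 7, 2188.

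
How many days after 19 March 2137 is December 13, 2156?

Mar 19, 2137 → Mar 19, 2138: 365 days.
Mar 19, 2138 → Mar 19, 2139: 365 days.
Mar 19, 2139 → Mar 19, 2140: 366 days (Feb 29, 2140 is in that span).
Mar 19, 2140 → Mar 19, 2141: 365 days.
Mar 19, 2141 → Mar 19, 2142: 365 days.
Mar 19, 2142 → Mar 19, 2143: 365 days.
Mar 19, 2143 → Mar 19, 2144: 366 days (Feb 29, 2144 is in that span).
Mar 19, 2144 → Mar 19, 2145: 365 days.
Mar 19, 2145 → Mar 19, 2146: 365 days.
Mar 19, 2146 → Mar 19, 2147: 365 days.
Mar 19, 2147 → Mar 19, 2148: 366 days (Feb 29, 2148 is in that span).
Mar 19, 2148 → Mar 19, 2149: 365 days.
Mar 19, 2149 → Mar 19, 2150: 365 days.
Mar 19, 2150 → Mar 19, 2151: 365 days.
Mar 19, 2151 → Mar 19, 2152: 366 days (Feb 29, 2152 is in that span).
Mar 19, 2152 → Mar 19, 2153: 365 days.
Mar 19, 2153 → Mar 19, 2154: 365 days.
Mar 19, 2154 → Mar 19, 2155: 365 days.
Mar 19, 2155 → Mar 19, 2156: 366 days (Feb 29, 2156 is in that span).
Mar 19, 2156 → Apr 19, 2156: 31 days (March has 31).
Apr 19, 2156 → May 19, 2156: 30 days (April has 30).
May 19, 2156 → Jun 19, 2156: 31 days (May has 31).
Jun 19, 2156 → Jul 19, 2156: 30 days (June has 30).
Jul 19, 2156 → Aug 19, 2156: 31 days (July has 31).
Aug 19, 2156 → Sep 19, 2156: 31 days (August has 31).
Sep 19, 2156 → Oct 19, 2156: 30 days (September has 30).
Oct 19, 2156 → Nov 19, 2156: 31 days (October has 31).
Nov 19, 2156 → Dec 13, 2156: 24 days.
Total: 7209 days.

7209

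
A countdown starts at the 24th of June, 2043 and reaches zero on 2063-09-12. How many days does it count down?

Jun 24, 2043 → Jun 24, 2044: 366 days (Feb 29, 2044 is in that span).
Jun 24, 2044 → Jun 24, 2045: 365 days.
Jun 24, 2045 → Jun 24, 2046: 365 days.
Jun 24, 2046 → Jun 24, 2047: 365 days.
Jun 24, 2047 → Jun 24, 2048: 366 days (Feb 29, 2048 is in that span).
Jun 24, 2048 → Jun 24, 2049: 365 days.
Jun 24, 2049 → Jun 24, 2050: 365 days.
Jun 24, 2050 → Jun 24, 2051: 365 days.
Jun 24, 2051 → Jun 24, 2052: 366 days (Feb 29, 2052 is in that span).
Jun 24, 2052 → Jun 24, 2053: 365 days.
Jun 24, 2053 → Jun 24, 2054: 365 days.
Jun 24, 2054 → Jun 24, 2055: 365 days.
Jun 24, 2055 → Jun 24, 2056: 366 days (Feb 29, 2056 is in that span).
Jun 24, 2056 → Jun 24, 2057: 365 days.
Jun 24, 2057 → Jun 24, 2058: 365 days.
Jun 24, 2058 → Jun 24, 2059: 365 days.
Jun 24, 2059 → Jun 24, 2060: 366 days (Feb 29, 2060 is in that span).
Jun 24, 2060 → Jun 24, 2061: 365 days.
Jun 24, 2061 → Jun 24, 2062: 365 days.
Jun 24, 2062 → Jun 24, 2063: 365 days.
Jun 24, 2063 → Jul 24, 2063: 30 days (June has 30).
Jul 24, 2063 → Aug 24, 2063: 31 days (July has 31).
Aug 24, 2063 → Sep 12, 2063: 19 days.
Total: 7385 days.

7385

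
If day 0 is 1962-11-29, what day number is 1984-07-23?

Nov 29, 1962 → Nov 29, 1963: 365 days.
Nov 29, 1963 → Nov 29, 1964: 366 days (Feb 29, 1964 is in that span).
Nov 29, 1964 → Nov 29, 1965: 365 days.
Nov 29, 1965 → Nov 29, 1966: 365 days.
Nov 29, 1966 → Nov 29, 1967: 365 days.
Nov 29, 1967 → Nov 29, 1968: 366 days (Feb 29, 1968 is in that span).
Nov 29, 1968 → Nov 29, 1969: 365 days.
Nov 29, 1969 → Nov 29, 1970: 365 days.
Nov 29, 1970 → Nov 29, 1971: 365 days.
Nov 29, 1971 → Nov 29, 1972: 366 days (Feb 29, 1972 is in that span).
Nov 29, 1972 → Nov 29, 1973: 365 days.
Nov 29, 1973 → Nov 29, 1974: 365 days.
Nov 29, 1974 → Nov 29, 1975: 365 days.
Nov 29, 1975 → Nov 29, 1976: 366 days (Feb 29, 1976 is in that span).
Nov 29, 1976 → Nov 29, 1977: 365 days.
Nov 29, 1977 → Nov 29, 1978: 365 days.
Nov 29, 1978 → Nov 29, 1979: 365 days.
Nov 29, 1979 → Nov 29, 1980: 366 days (Feb 29, 1980 is in that span).
Nov 29, 1980 → Nov 29, 1981: 365 days.
Nov 29, 1981 → Nov 29, 1982: 365 days.
Nov 29, 1982 → Nov 29, 1983: 365 days.
Nov 29, 1983 → Dec 29, 1983: 30 days (November has 30).
Dec 29, 1983 → Jan 29, 1984: 31 days (December has 31).
Jan 29, 1984 → Feb 29, 1984: 31 days (January has 31).
Feb 29, 1984 → Mar 29, 1984: 29 days (February has 29).
Mar 29, 1984 → Apr 29, 1984: 31 days (March has 31).
Apr 29, 1984 → May 29, 1984: 30 days (April has 30).
May 29, 1984 → Jun 29, 1984: 31 days (May has 31).
Jun 29, 1984 → Jul 23, 1984: 24 days.
Total: 7907 days.

7907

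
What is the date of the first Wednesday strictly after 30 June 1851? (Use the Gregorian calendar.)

July 2, 1851

Jun 30, 1851 is a Monday.
From Monday to the next Wednesday is 2 days.
Jun 30, 1851 + 2 = Jul 2, 1851.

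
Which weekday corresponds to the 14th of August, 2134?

Doomsday rule: the anchor day for the 2100s is Sunday. For year 34: 34÷12 = 2 r 10, and 10÷4 = 2, so 2+10+2 = 14.
Sunday + 14 ≡ Sunday — that's 2134's doomsday.
In August the doomsday date is Aug 8.
Aug 14 is 6 days after Aug 8; 6 mod 7 = 6, so Sunday + 6 = Saturday.

Saturday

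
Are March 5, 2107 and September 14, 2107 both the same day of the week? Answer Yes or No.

From Mar 5, 2107 to Sep 14, 2107 is 193 days.
193 mod 7 = 4, so they are different weekdays.
(Mar 5, 2107 is a Saturday; Sep 14, 2107 is a Wednesday.)

No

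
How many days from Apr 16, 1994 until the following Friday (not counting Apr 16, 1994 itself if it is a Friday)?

6

Apr 16, 1994 is a Saturday.
From Saturday to the next Friday is 6 days.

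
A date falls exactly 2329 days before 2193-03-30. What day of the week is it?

Monday

Mar 30, 2193 is a Saturday.
2329 mod 7 = 5, so 2329 days before a Saturday is Saturday − 5 = Monday.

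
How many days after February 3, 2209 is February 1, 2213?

1459

Feb 3, 2209 → Feb 3, 2210: 365 days.
Feb 3, 2210 → Feb 3, 2211: 365 days.
Feb 3, 2211 → Feb 3, 2212: 365 days.
Feb 3, 2212 → Mar 3, 2212: 29 days (February has 29).
Mar 3, 2212 → Apr 3, 2212: 31 days (March has 31).
Apr 3, 2212 → May 3, 2212: 30 days (April has 30).
May 3, 2212 → Jun 3, 2212: 31 days (May has 31).
Jun 3, 2212 → Jul 3, 2212: 30 days (June has 30).
Jul 3, 2212 → Aug 3, 2212: 31 days (July has 31).
Aug 3, 2212 → Sep 3, 2212: 31 days (August has 31).
Sep 3, 2212 → Oct 3, 2212: 30 days (September has 30).
Oct 3, 2212 → Nov 3, 2212: 31 days (October has 31).
Nov 3, 2212 → Dec 3, 2212: 30 days (November has 30).
Dec 3, 2212 → Jan 3, 2213: 31 days (December has 31).
Jan 3, 2213 → Feb 1, 2213: 29 days.
Total: 1459 days.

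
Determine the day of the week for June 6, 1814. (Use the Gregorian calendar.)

Doomsday rule: the anchor day for the 1800s is Friday. For year 14: 14÷12 = 1 r 2, and 2÷4 = 0, so 1+2+0 = 3.
Friday + 3 ≡ Monday — that's 1814's doomsday.
In June the doomsday date is Jun 6.
Jun 6 is the doomsday itself: Monday.

Monday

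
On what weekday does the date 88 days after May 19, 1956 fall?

First find the weekday of May 19, 1956. Doomsday rule: the anchor day for the 1900s is Wednesday. For year 56: 56÷12 = 4 r 8, and 8÷4 = 2, so 4+8+2 = 14.
Wednesday + 14 ≡ Wednesday — that's 1956's doomsday.
In May the doomsday date is May 9.
May 19 is 10 days after May 9; 10 mod 7 = 3, so Wednesday + 3 = Saturday.
88 mod 7 = 4, so 88 days after a Saturday is Saturday + 4 = Wednesday.

Wednesday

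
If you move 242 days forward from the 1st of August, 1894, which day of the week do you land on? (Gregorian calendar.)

First find the weekday of Aug 1, 1894. Doomsday rule: the anchor day for the 1800s is Friday. For year 94: 94÷12 = 7 r 10, and 10÷4 = 2, so 7+10+2 = 19.
Friday + 19 ≡ Wednesday — that's 1894's doomsday.
In August the doomsday date is Aug 8.
Aug 1 is 7 days before Aug 8; 7 mod 7 = 0, so Wednesday − 0 = Wednesday.
242 mod 7 = 4, so 242 days after a Wednesday is Wednesday + 4 = Sunday.

Sunday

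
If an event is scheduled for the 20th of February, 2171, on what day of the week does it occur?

Doomsday rule: the anchor day for the 2100s is Sunday. For year 71: 71÷12 = 5 r 11, and 11÷4 = 2, so 5+11+2 = 18.
Sunday + 18 ≡ Thursday — that's 2171's doomsday.
In February the doomsday date is Feb 28 (2171 is not a leap year).
Feb 20 is 8 days before Feb 28; 8 mod 7 = 1, so Thursday − 1 = Wednesday.

Wednesday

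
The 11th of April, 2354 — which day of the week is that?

Doomsday rule: the anchor day for the 2300s is Wednesday. For year 54: 54÷12 = 4 r 6, and 6÷4 = 1, so 4+6+1 = 11.
Wednesday + 11 ≡ Sunday — that's 2354's doomsday.
In April the doomsday date is Apr 4.
Apr 11 is 7 days after Apr 4; 7 mod 7 = 0, so Sunday + 0 = Sunday.

Sunday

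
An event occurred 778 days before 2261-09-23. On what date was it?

−365 (one year) → Sep 23, 2260 (413 left).
−366 (one year; includes Feb 29, 2260) → Sep 23, 2259 (47 left).
−23 → Aug 31, 2259 (end of Aug, 31 days; 24 left).
−24 → Aug 7, 2259.

August 7, 2259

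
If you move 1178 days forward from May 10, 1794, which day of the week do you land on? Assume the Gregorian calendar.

May 10, 1794 is a Saturday.
1178 mod 7 = 2, so 1178 days after a Saturday is Saturday + 2 = Monday.

Monday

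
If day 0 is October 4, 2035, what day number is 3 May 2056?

Oct 4, 2035 → Oct 4, 2036: 366 days (Feb 29, 2036 is in that span).
Oct 4, 2036 → Oct 4, 2037: 365 days.
Oct 4, 2037 → Oct 4, 2038: 365 days.
Oct 4, 2038 → Oct 4, 2039: 365 days.
Oct 4, 2039 → Oct 4, 2040: 366 days (Feb 29, 2040 is in that span).
Oct 4, 2040 → Oct 4, 2041: 365 days.
Oct 4, 2041 → Oct 4, 2042: 365 days.
Oct 4, 2042 → Oct 4, 2043: 365 days.
Oct 4, 2043 → Oct 4, 2044: 366 days (Feb 29, 2044 is in that span).
Oct 4, 2044 → Oct 4, 2045: 365 days.
Oct 4, 2045 → Oct 4, 2046: 365 days.
Oct 4, 2046 → Oct 4, 2047: 365 days.
Oct 4, 2047 → Oct 4, 2048: 366 days (Feb 29, 2048 is in that span).
Oct 4, 2048 → Oct 4, 2049: 365 days.
Oct 4, 2049 → Oct 4, 2050: 365 days.
Oct 4, 2050 → Oct 4, 2051: 365 days.
Oct 4, 2051 → Oct 4, 2052: 366 days (Feb 29, 2052 is in that span).
Oct 4, 2052 → Oct 4, 2053: 365 days.
Oct 4, 2053 → Oct 4, 2054: 365 days.
Oct 4, 2054 → Oct 4, 2055: 365 days.
Oct 4, 2055 → Nov 4, 2055: 31 days (October has 31).
Nov 4, 2055 → Dec 4, 2055: 30 days (November has 30).
Dec 4, 2055 → Jan 4, 2056: 31 days (December has 31).
Jan 4, 2056 → Feb 4, 2056: 31 days (January has 31).
Feb 4, 2056 → Mar 4, 2056: 29 days (February has 29).
Mar 4, 2056 → Apr 4, 2056: 31 days (March has 31).
Apr 4, 2056 → May 3, 2056: 29 days.
Total: 7517 days.

7517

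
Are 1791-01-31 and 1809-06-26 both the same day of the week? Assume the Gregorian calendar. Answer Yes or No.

From Jan 31, 1791 to Jun 26, 1809 is 6720 days.
6720 mod 7 = 0, so they are the same weekday.
(Jan 31, 1791 is a Monday; Jun 26, 1809 is a Monday.)

Yes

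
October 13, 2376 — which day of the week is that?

Doomsday rule: the anchor day for the 2300s is Wednesday. For year 76: 76÷12 = 6 r 4, and 4÷4 = 1, so 6+4+1 = 11.
Wednesday + 11 ≡ Sunday — that's 2376's doomsday.
In October the doomsday date is Oct 10.
Oct 13 is 3 days after Oct 10; 3 mod 7 = 3, so Sunday + 3 = Wednesday.

Wednesday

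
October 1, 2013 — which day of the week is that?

Tuesday

Doomsday rule: the anchor day for the 2000s is Tuesday. For year 13: 13÷12 = 1 r 1, and 1÷4 = 0, so 1+1+0 = 2.
Tuesday + 2 ≡ Thursday — that's 2013's doomsday.
In October the doomsday date is Oct 10.
Oct 1 is 9 days before Oct 10; 9 mod 7 = 2, so Thursday − 2 = Tuesday.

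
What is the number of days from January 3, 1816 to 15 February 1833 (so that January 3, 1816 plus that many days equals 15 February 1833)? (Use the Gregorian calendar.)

Jan 3, 1816 → Jan 3, 1817: 366 days (Feb 29, 1816 is in that span).
Jan 3, 1817 → Jan 3, 1818: 365 days.
Jan 3, 1818 → Jan 3, 1819: 365 days.
Jan 3, 1819 → Jan 3, 1820: 365 days.
Jan 3, 1820 → Jan 3, 1821: 366 days (Feb 29, 1820 is in that span).
Jan 3, 1821 → Jan 3, 1822: 365 days.
Jan 3, 1822 → Jan 3, 1823: 365 days.
Jan 3, 1823 → Jan 3, 1824: 365 days.
Jan 3, 1824 → Jan 3, 1825: 366 days (Feb 29, 1824 is in that span).
Jan 3, 1825 → Jan 3, 1826: 365 days.
Jan 3, 1826 → Jan 3, 1827: 365 days.
Jan 3, 1827 → Jan 3, 1828: 365 days.
Jan 3, 1828 → Jan 3, 1829: 366 days (Feb 29, 1828 is in that span).
Jan 3, 1829 → Jan 3, 1830: 365 days.
Jan 3, 1830 → Jan 3, 1831: 365 days.
Jan 3, 1831 → Jan 3, 1832: 365 days.
Jan 3, 1832 → Jan 3, 1833: 366 days (Feb 29, 1832 is in that span).
Jan 3, 1833 → Feb 3, 1833: 31 days (January has 31).
Feb 3, 1833 → Feb 15, 1833: 12 days.
Total: 6253 days.

6253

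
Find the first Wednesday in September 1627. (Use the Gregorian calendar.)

September 1, 1627 is a Wednesday.
The first Wednesday is therefore September 1 (same day).

September 1, 1627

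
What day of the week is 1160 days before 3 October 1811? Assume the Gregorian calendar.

First find the weekday of Oct 3, 1811. Doomsday rule: the anchor day for the 1800s is Friday. For year 11: 11÷12 = 0 r 11, and 11÷4 = 2, so 0+11+2 = 13.
Friday + 13 ≡ Thursday — that's 1811's doomsday.
In October the doomsday date is Oct 10.
Oct 3 is 7 days before Oct 10; 7 mod 7 = 0, so Thursday − 0 = Thursday.
1160 mod 7 = 5, so 1160 days before a Thursday is Thursday − 5 = Saturday.

Saturday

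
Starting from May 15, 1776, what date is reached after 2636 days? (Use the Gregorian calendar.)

+365 (one year) → May 15, 1777 (2271 left).
+365 (one year) → May 15, 1778 (1906 left).
+365 (one year) → May 15, 1779 (1541 left).
+366 (one year; includes Feb 29, 1780) → May 15, 1780 (1175 left).
+365 (one year) → May 15, 1781 (810 left).
+365 (one year) → May 15, 1782 (445 left).
+365 (one year) → May 15, 1783 (80 left).
May has 31 days: +17 → Jun 1, 1783 (63 left).
Jun has 30 days: +30 → Jul 1, 1783 (33 left).
Jul has 31 days: +31 → Aug 1, 1783 (2 left).
+2 → Aug 3, 1783.

August 3, 1783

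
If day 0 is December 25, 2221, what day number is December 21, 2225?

1457

Dec 25, 2221 → Dec 25, 2222: 365 days.
Dec 25, 2222 → Dec 25, 2223: 365 days.
Dec 25, 2223 → Dec 25, 2224: 366 days (Feb 29, 2224 is in that span).
Dec 25, 2224 → Jan 25, 2225: 31 days (December has 31).
Jan 25, 2225 → Feb 25, 2225: 31 days (January has 31).
Feb 25, 2225 → Mar 25, 2225: 28 days (February has 28).
Mar 25, 2225 → Apr 25, 2225: 31 days (March has 31).
Apr 25, 2225 → May 25, 2225: 30 days (April has 30).
May 25, 2225 → Jun 25, 2225: 31 days (May has 31).
Jun 25, 2225 → Jul 25, 2225: 30 days (June has 30).
Jul 25, 2225 → Aug 25, 2225: 31 days (July has 31).
Aug 25, 2225 → Sep 25, 2225: 31 days (August has 31).
Sep 25, 2225 → Oct 25, 2225: 30 days (September has 30).
Oct 25, 2225 → Nov 25, 2225: 31 days (October has 31).
Nov 25, 2225 → Dec 21, 2225: 26 days.
Total: 1457 days.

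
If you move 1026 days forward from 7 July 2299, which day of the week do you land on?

Tuesday

Jul 7, 2299 is a Friday.
1026 mod 7 = 4, so 1026 days after a Friday is Friday + 4 = Tuesday.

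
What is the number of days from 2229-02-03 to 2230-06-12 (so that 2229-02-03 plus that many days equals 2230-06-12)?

494

Feb 3, 2229 → Feb 3, 2230: 365 days.
Feb 3, 2230 → Mar 3, 2230: 28 days (February has 28).
Mar 3, 2230 → Apr 3, 2230: 31 days (March has 31).
Apr 3, 2230 → May 3, 2230: 30 days (April has 30).
May 3, 2230 → Jun 3, 2230: 31 days (May has 31).
Jun 3, 2230 → Jun 12, 2230: 9 days.
Total: 494 days.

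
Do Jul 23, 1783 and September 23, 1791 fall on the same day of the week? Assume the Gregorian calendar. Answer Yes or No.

No

From Jul 23, 1783 to Sep 23, 1791 is 2984 days.
2984 mod 7 = 2, so they are different weekdays.
(Jul 23, 1783 is a Wednesday; Sep 23, 1791 is a Friday.)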